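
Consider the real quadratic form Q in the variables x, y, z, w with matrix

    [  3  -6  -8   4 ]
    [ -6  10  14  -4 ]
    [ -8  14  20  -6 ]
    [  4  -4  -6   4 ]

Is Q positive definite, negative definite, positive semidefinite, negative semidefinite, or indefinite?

indefinite

Applying the same elementary operations to the rows and columns of A produces a congruent diagonal matrix with entries 3, -2, 2/3, 6.
That gives 3 positive, 1 negative pivots.
Hence Q is indefinite.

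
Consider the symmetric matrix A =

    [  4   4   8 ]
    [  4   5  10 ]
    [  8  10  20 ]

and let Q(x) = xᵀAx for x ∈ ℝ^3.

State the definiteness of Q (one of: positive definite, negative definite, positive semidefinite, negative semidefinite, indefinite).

positive semidefinite

Applying the same elementary operations to the rows and columns of A produces a congruent diagonal matrix with entries 4, 1, 0.
So there are 2 positive, 1 zero pivots.
Hence Q is positive semidefinite.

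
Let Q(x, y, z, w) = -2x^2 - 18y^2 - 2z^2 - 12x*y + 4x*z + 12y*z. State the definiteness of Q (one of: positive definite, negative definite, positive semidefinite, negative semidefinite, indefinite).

negative semidefinite

The associated matrix is A = [[-2, -6, 2, 0], [-6, -18, 6, 0], [2, 6, -2, 0], [0, 0, 0, 0]].
Row-reducing A symmetrically gives the diagonal entries -2, 0, 0, 0.
So there are 1 negative, 3 zero pivots.
Hence Q is negative semidefinite.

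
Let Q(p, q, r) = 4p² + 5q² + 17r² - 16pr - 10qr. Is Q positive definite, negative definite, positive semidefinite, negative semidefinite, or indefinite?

The associated matrix is A = [[4, 0, -8], [0, 5, -5], [-8, -5, 17]].
Congruent diagonalization of A (simultaneous row and column reduction) yields pivots 4, 5, -4.
That gives 2 positive, 1 negative pivots.
Hence Q is indefinite.

indefinite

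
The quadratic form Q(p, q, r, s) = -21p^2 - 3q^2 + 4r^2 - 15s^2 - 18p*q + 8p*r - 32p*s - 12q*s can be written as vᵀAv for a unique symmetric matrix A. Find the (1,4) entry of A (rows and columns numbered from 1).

-16

The coefficient of p·s in Q is -32. For a symmetric A this equals A[1,4] + A[4,1] = 2·A[1,4].
So A[1,4] = -32/2 = -16.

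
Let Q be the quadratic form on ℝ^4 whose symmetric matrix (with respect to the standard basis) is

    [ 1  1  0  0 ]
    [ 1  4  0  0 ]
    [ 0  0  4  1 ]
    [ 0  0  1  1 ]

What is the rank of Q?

Symmetric row and column elimination reduces A to a congruent diagonal form with pivots 1, 3, 4, 3/4.
So there are 4 positive pivots.
The rank is the number of nonzero pivots: 4.

4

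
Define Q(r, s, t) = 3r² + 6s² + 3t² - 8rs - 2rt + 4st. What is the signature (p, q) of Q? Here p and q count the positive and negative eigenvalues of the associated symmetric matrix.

The associated matrix is A = [[3, -4, -1], [-4, 6, 2], [-1, 2, 3]].
Row-reducing A symmetrically gives the diagonal entries 3, 2/3, 2.
That gives 3 positive pivots.

(3, 0)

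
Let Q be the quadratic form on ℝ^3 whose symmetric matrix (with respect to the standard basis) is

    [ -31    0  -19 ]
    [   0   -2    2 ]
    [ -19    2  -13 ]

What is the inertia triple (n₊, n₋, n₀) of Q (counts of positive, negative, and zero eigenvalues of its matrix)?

Congruent diagonalization of A (simultaneous row and column reduction) yields pivots -31, -2, 20/31.
So there are 1 positive, 2 negative pivots.

(1, 2, 0)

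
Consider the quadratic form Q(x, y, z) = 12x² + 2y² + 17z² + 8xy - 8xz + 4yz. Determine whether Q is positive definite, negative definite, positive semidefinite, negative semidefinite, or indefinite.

indefinite

Write A = [[12, 4, -4], [4, 2, 2], [-4, 2, 17]].
Applying the same elementary operations to the rows and columns of A produces a congruent diagonal matrix with entries 12, 2/3, -1.
So there are 2 positive, 1 negative pivots.
Hence Q is indefinite.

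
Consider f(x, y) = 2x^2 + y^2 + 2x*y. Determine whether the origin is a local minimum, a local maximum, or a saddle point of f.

local minimum

The Hessian at the origin is H = [[4, 2], [2, 2]].
det H = 4·2 − (2)² = 4 > 0 and H[1,1] = 4 > 0, so H is positive definite.
Therefore the origin is a local minimum.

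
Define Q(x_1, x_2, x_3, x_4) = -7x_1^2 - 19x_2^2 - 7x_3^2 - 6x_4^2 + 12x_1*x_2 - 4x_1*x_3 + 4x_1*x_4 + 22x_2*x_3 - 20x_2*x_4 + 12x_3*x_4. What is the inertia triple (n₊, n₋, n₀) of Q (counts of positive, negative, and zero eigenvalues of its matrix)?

The symmetric matrix is A = [[-7, 6, -2, 2], [6, -19, 11, -10], [-2, 11, -7, 6], [2, -10, 6, -6]].
Symmetric row and column elimination reduces A to a congruent diagonal form with pivots -7, -97/7, -20/97, -2/5.
Counting signs: 4 negative.

(0, 4, 0)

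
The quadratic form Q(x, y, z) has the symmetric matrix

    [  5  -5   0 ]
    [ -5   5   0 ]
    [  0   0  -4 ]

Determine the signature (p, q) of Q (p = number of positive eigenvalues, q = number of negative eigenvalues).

(1, 1)

Congruent diagonalization of A (simultaneous row and column reduction) yields pivots 5, 0, -4.
So there are 1 positive, 1 negative, 1 zero pivots.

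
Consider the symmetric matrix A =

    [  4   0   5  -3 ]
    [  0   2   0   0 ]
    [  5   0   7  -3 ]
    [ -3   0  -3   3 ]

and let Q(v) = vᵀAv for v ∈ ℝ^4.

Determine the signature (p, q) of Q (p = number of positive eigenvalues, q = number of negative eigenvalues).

(3, 0)

Applying the same elementary operations to the rows and columns of A produces a congruent diagonal matrix with entries 4, 2, 3/4, 0.
So there are 3 positive, 1 zero pivots.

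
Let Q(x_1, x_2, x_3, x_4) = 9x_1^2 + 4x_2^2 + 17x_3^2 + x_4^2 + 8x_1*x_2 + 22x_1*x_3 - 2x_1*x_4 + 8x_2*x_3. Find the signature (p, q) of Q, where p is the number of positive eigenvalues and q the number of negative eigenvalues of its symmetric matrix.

Write A = [[9, 4, 11, -1], [4, 4, 4, 0], [11, 4, 17, 0], [-1, 0, 0, 1]].
Congruent diagonalization of A (simultaneous row and column reduction) yields pivots 9, 20/9, 16/5, 3/16.
So there are 4 positive pivots.

(4, 0)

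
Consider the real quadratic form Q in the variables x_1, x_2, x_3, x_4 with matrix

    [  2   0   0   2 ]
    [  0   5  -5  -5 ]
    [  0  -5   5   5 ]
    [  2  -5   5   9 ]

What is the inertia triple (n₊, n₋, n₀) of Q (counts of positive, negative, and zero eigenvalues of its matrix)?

(3, 0, 1)

Applying the same elementary operations to the rows and columns of A produces a congruent diagonal matrix with entries 2, 5, 0, 2.
So there are 3 positive, 1 zero pivots.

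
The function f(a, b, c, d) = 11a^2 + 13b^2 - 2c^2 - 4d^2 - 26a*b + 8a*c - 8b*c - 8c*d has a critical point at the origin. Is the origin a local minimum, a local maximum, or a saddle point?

The Hessian at the origin is H = [[22, -26, 8, 0], [-26, 26, -8, 0], [8, -8, -4, -8], [0, 0, -8, -8]].
Row-reducing H symmetrically gives the diagonal entries 22, -52/11, -84/13, 40/21.
That gives 2 positive, 2 negative pivots.
H is indefinite, so the origin is a saddle point.

saddle point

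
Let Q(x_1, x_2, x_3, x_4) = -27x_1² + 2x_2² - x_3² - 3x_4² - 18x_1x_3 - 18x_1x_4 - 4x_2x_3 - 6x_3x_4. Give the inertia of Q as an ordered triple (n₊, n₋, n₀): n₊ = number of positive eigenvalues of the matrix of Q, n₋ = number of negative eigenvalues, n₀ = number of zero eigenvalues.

(1, 1, 2)

The associated matrix is A = [[-27, 0, -9, -9], [0, 2, -2, 0], [-9, -2, -1, -3], [-9, 0, -3, -3]].
Applying the same elementary operations to the rows and columns of A produces a congruent diagonal matrix with entries -27, 2, 0, 0.
So there are 1 positive, 1 negative, 2 zero pivots.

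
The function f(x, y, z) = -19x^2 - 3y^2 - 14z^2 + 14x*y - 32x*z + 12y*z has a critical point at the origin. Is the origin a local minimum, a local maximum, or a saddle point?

The Hessian at the origin is H = [[-38, 14, -32], [14, -6, 12], [-32, 12, -28]].
Applying the same elementary operations to the rows and columns of H produces a congruent diagonal matrix with entries -38, -16/19, -1.
So there are 3 negative pivots.
H is negative definite, so the origin is a strict local maximum.

local maximum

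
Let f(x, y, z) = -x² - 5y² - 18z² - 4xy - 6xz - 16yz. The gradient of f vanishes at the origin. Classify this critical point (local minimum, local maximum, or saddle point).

The Hessian at the origin is H = [[-2, -4, -6], [-4, -10, -16], [-6, -16, -36]].
Symmetric row and column elimination reduces H to a congruent diagonal form with pivots -2, -2, -10.
Counting signs: 3 negative.
H is negative definite, so the origin is a strict local maximum.

local maximum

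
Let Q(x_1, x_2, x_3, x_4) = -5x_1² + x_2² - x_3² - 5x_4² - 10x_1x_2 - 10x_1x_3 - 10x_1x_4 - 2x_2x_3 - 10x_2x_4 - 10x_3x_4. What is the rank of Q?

Write A = [[-5, -5, -5, -5], [-5, 1, -1, -5], [-5, -1, -1, -5], [-5, -5, -5, -5]].
Row-reducing A symmetrically gives the diagonal entries -5, 6, 4/3, 0.
That gives 2 positive, 1 negative, 1 zero pivots.
The rank is the number of nonzero pivots: 3.

3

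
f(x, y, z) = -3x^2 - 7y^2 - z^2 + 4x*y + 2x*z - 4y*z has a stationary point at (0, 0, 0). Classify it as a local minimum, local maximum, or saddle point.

local maximum

The Hessian at the origin is H = [[-6, 4, 2], [4, -14, -4], [2, -4, -2]].
Symmetric row and column elimination reduces H to a congruent diagonal form with pivots -6, -34/3, -12/17.
That gives 3 negative pivots.
H is negative definite, so the origin is a strict local maximum.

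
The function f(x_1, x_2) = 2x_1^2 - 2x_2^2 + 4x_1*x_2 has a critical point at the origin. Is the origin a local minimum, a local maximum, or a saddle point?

saddle point

The Hessian at the origin is H = [[4, 4], [4, -4]].
det H = 4·-4 − (4)² = -32 < 0, so H is indefinite.
Therefore the origin is a saddle point.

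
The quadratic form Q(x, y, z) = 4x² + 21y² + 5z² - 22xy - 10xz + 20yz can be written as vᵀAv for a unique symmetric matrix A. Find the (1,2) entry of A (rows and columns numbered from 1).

The coefficient of x·y in Q is -22. For a symmetric A this equals A[1,2] + A[2,1] = 2·A[1,2].
So A[1,2] = -22/2 = -11.

-11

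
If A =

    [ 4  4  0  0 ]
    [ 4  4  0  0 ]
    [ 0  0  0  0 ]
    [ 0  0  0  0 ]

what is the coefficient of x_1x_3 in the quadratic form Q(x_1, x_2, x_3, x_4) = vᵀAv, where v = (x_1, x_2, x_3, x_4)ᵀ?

The coefficient of x_1x_3 is A[1,3] + A[3,1] = 2·0 = 0.

0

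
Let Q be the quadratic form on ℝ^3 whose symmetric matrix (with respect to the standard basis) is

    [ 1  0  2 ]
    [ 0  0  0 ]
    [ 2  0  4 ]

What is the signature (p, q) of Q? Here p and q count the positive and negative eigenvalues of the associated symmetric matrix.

Applying the same elementary operations to the rows and columns of A produces a congruent diagonal matrix with entries 1, 0, 0.
Counting signs: 1 positive, 2 zero.

(1, 0)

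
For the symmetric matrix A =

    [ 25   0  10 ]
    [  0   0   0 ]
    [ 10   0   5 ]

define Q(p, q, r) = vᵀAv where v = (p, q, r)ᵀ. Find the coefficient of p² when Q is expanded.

25

The coefficient of p² is the diagonal entry A[1,1] = 25.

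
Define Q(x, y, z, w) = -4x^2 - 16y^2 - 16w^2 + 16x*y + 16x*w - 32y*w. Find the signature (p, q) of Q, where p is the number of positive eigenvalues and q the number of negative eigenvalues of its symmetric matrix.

(0, 1)

Write A = [[-4, 8, 0, 8], [8, -16, 0, -16], [0, 0, 0, 0], [8, -16, 0, -16]].
Congruent diagonalization of A (simultaneous row and column reduction) yields pivots -4, 0, 0, 0.
That gives 1 negative, 3 zero pivots.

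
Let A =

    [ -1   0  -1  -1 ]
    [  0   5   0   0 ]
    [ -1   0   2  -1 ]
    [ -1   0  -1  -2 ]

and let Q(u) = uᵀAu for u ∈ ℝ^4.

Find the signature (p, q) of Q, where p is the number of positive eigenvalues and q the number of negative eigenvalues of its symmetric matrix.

Congruent diagonalization of A (simultaneous row and column reduction) yields pivots -1, 5, 3, -1.
That gives 2 positive, 2 negative pivots.

(2, 2)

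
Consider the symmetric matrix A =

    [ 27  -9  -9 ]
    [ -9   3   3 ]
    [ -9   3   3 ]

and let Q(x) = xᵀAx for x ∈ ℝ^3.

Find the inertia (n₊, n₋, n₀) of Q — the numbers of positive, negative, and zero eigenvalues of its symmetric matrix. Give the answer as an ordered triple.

(1, 0, 2)

Row-reducing A symmetrically gives the diagonal entries 27, 0, 0.
So there are 1 positive, 2 zero pivots.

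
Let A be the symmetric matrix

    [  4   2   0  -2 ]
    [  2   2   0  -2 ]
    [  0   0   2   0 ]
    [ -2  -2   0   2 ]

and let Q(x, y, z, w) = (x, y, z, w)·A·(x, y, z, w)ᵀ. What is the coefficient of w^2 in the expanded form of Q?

2

The coefficient of w^2 is the diagonal entry A[4,4] = 2.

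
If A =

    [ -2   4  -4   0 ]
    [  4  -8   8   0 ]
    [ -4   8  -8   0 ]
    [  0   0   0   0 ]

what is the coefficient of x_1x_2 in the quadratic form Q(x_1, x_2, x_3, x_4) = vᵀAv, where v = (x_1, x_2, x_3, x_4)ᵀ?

8

The coefficient of x_1x_2 is A[1,2] + A[2,1] = 2·4 = 8.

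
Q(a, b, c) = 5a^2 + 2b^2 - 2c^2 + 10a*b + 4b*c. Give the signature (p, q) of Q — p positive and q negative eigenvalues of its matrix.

(1, 2)

Write A = [[5, 5, 0], [5, 2, 2], [0, 2, -2]].
An LDLᵀ factorisation of A has diagonal entries 5, -3, -2/3.
Counting signs: 1 positive, 2 negative.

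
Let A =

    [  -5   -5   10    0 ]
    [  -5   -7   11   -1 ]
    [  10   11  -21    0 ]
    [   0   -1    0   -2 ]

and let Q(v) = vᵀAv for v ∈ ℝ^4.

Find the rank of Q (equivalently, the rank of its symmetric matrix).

Symmetric row and column elimination reduces A to a congruent diagonal form with pivots -5, -2, -1/2, -1.
That gives 4 negative pivots.
The rank is the number of nonzero pivots: 4.

4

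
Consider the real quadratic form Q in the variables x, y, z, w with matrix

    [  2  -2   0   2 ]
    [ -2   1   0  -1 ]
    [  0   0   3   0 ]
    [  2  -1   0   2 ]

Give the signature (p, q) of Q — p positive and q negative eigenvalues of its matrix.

Symmetric row and column elimination reduces A to a congruent diagonal form with pivots 2, -1, 3, 1.
Counting signs: 3 positive, 1 negative.

(3, 1)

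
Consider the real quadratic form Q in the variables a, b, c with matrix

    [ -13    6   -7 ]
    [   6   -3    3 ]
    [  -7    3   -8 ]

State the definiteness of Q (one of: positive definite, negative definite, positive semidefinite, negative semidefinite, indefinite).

Leading principal minors: Δ_1 = -13, Δ_2 = 3, Δ_3 = -12.
The signs alternate starting with Δ_1 < 0, so by Sylvester's criterion Q is negative definite.

negative definite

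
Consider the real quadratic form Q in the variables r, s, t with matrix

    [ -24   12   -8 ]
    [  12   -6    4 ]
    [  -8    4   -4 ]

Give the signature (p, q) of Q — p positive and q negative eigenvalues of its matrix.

(0, 2)

Applying the same elementary operations to the rows and columns of A produces a congruent diagonal matrix with entries -24, 0, -4/3.
So there are 2 negative, 1 zero pivots.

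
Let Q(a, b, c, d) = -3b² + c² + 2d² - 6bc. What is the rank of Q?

3

The symmetric matrix is A = [[0, 0, 0, 0], [0, -3, -3, 0], [0, -3, 1, 0], [0, 0, 0, 2]].
Applying the same elementary operations to the rows and columns of A produces a congruent diagonal matrix with entries 0, -3, 4, 2.
Counting signs: 2 positive, 1 negative, 1 zero.
The rank is the number of nonzero pivots: 3.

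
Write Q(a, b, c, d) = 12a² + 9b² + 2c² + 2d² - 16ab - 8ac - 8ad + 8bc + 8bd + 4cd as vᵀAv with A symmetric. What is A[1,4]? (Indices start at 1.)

The coefficient of a·d in Q is -8. For a symmetric A this equals A[1,4] + A[4,1] = 2·A[1,4].
So A[1,4] = -8/2 = -4.

-4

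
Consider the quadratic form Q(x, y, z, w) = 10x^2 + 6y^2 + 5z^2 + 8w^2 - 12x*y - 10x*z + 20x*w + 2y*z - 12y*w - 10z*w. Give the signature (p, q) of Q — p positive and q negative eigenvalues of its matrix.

Write A = [[10, -6, -5, 10], [-6, 6, 1, -6], [-5, 1, 5, -5], [10, -6, -5, 8]].
An LDLᵀ factorisation of A has diagonal entries 10, 12/5, 5/6, -2.
Counting signs: 3 positive, 1 negative.

(3, 1)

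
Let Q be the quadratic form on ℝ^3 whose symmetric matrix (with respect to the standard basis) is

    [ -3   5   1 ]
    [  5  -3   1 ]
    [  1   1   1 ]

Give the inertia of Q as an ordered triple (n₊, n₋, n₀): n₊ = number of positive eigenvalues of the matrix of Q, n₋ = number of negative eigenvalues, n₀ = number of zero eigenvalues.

Applying the same elementary operations to the rows and columns of A produces a congruent diagonal matrix with entries -3, 16/3, 0.
That gives 1 positive, 1 negative, 1 zero pivots.

(1, 1, 1)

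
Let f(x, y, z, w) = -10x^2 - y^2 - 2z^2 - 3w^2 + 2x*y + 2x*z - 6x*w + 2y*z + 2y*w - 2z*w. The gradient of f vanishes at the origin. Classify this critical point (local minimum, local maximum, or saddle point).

local maximum

The Hessian at the origin is H = [[-20, 2, 2, -6], [2, -2, 2, 2], [2, 2, -4, -2], [-6, 2, -2, -6]].
Row-reducing H symmetrically gives the diagonal entries -20, -9/5, -10/9, -12/5.
Counting signs: 4 negative.
H is negative definite, so the origin is a strict local maximum.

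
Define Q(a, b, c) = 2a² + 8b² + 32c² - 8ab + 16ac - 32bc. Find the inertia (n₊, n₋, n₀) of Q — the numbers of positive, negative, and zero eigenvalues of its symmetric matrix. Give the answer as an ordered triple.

Write A = [[2, -4, 8], [-4, 8, -16], [8, -16, 32]].
Row-reducing A symmetrically gives the diagonal entries 2, 0, 0.
Counting signs: 1 positive, 2 zero.

(1, 0, 2)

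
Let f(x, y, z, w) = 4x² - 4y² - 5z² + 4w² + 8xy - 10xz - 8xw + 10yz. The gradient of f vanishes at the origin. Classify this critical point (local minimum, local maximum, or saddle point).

The Hessian at the origin is H = [[8, 8, -10, -8], [8, -8, 10, 0], [-10, 10, -10, 0], [-8, 0, 0, 8]].
Row-reducing H symmetrically gives the diagonal entries 8, -16, 5/2, 4.
That gives 3 positive, 1 negative pivots.
H is indefinite, so the origin is a saddle point.

saddle point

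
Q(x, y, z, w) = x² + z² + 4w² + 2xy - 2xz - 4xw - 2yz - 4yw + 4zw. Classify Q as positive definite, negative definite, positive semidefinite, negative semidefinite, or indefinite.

Write A = [[1, 1, -1, -2], [1, 0, -1, -2], [-1, -1, 1, 2], [-2, -2, 2, 4]].
Applying the same elementary operations to the rows and columns of A produces a congruent diagonal matrix with entries 1, -1, 0, 0.
That gives 1 positive, 1 negative, 2 zero pivots.
Hence Q is indefinite.

indefinite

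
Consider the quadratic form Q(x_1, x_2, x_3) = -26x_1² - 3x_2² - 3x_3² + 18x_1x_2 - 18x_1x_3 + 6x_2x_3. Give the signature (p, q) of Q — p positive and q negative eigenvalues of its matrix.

(1, 1)

Write A = [[-26, 9, -9], [9, -3, 3], [-9, 3, -3]].
Symmetric row and column elimination reduces A to a congruent diagonal form with pivots -26, 3/26, 0.
That gives 1 positive, 1 negative, 1 zero pivots.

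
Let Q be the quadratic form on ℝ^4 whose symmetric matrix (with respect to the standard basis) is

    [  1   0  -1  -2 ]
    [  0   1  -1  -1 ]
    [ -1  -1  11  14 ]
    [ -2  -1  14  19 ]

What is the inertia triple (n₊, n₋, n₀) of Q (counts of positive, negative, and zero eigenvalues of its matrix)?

Row-reducing A symmetrically gives the diagonal entries 1, 1, 9, 5/9.
So there are 4 positive pivots.

(4, 0, 0)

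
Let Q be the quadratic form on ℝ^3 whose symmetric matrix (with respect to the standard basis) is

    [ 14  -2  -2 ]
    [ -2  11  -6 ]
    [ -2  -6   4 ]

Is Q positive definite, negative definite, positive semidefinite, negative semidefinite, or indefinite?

positive definite

Leading principal minors: Δ_1 = 14, Δ_2 = 150, Δ_3 = 4.
All leading principal minors are positive, so by Sylvester's criterion Q is positive definite.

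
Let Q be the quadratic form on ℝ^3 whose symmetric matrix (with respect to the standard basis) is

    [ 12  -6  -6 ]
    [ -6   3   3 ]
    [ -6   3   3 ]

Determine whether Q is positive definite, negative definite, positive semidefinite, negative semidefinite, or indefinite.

Symmetric row and column elimination reduces A to a congruent diagonal form with pivots 12, 0, 0.
That gives 1 positive, 2 zero pivots.
Hence Q is positive semidefinite.

positive semidefinite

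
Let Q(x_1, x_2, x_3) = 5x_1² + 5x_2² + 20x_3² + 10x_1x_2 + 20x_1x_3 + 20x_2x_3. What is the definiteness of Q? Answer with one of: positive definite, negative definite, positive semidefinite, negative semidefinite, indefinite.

positive semidefinite

The symmetric matrix is A = [[5, 5, 10], [5, 5, 10], [10, 10, 20]].
Symmetric row and column elimination reduces A to a congruent diagonal form with pivots 5, 0, 0.
So there are 1 positive, 2 zero pivots.
Hence Q is positive semidefinite.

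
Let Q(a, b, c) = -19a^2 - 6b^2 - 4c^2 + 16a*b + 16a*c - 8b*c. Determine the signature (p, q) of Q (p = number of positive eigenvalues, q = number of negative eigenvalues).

(0, 3)

Write A = [[-19, 8, 8], [8, -6, -4], [8, -4, -4]].
Symmetric row and column elimination reduces A to a congruent diagonal form with pivots -19, -50/19, -12/25.
Counting signs: 3 negative.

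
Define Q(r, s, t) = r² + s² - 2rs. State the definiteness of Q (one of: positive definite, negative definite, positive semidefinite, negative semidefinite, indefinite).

The associated matrix is A = [[1, -1, 0], [-1, 1, 0], [0, 0, 0]].
Congruent diagonalization of A (simultaneous row and column reduction) yields pivots 1, 0, 0.
That gives 1 positive, 2 zero pivots.
Hence Q is positive semidefinite.

positive semidefinite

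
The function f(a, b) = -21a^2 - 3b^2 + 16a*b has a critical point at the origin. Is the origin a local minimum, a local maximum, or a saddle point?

The Hessian at the origin is H = [[-42, 16], [16, -6]].
det H = -42·-6 − (16)² = -4 < 0, so H is indefinite.
Therefore the origin is a saddle point.

saddle point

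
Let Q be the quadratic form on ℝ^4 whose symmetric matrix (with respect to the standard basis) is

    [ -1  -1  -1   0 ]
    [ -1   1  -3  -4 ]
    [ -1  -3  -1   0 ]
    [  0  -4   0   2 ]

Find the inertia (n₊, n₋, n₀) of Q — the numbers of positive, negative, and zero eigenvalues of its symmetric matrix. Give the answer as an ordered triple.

Row-reducing A symmetrically gives the diagonal entries -1, 2, -2, 2.
So there are 2 positive, 2 negative pivots.

(2, 2, 0)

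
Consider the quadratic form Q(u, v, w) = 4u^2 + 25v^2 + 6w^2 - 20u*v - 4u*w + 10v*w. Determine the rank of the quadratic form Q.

The symmetric matrix is A = [[4, -10, -2], [-10, 25, 5], [-2, 5, 6]].
Symmetric row and column elimination reduces A to a congruent diagonal form with pivots 4, 0, 5.
That gives 2 positive, 1 zero pivots.
The rank is the number of nonzero pivots: 2.

2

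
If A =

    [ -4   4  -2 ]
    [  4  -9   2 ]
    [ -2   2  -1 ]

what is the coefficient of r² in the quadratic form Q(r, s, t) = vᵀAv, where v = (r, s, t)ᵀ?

The coefficient of r² is the diagonal entry A[1,1] = -4.

-4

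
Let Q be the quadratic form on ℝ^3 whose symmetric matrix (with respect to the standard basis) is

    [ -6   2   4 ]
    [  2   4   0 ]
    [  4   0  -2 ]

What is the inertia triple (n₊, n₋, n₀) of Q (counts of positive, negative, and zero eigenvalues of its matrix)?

(2, 1, 0)

Applying the same elementary operations to the rows and columns of A produces a congruent diagonal matrix with entries -6, 14/3, 2/7.
That gives 2 positive, 1 negative pivots.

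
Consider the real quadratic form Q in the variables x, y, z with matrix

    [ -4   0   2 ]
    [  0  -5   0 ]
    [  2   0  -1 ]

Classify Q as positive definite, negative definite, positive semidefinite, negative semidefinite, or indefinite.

Row-reducing A symmetrically gives the diagonal entries -4, -5, 0.
That gives 2 negative, 1 zero pivots.
Hence Q is negative semidefinite.

negative semidefinite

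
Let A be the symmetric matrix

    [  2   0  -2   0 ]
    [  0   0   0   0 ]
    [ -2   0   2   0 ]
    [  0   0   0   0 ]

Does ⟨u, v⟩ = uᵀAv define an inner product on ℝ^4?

no

Congruent diagonalization of A (simultaneous row and column reduction) yields pivots 2, 0, 0, 0.
So there are 1 positive, 3 zero pivots.
Hence Q is positive semidefinite.
⟨·,·⟩ is an inner product exactly when A is positive definite.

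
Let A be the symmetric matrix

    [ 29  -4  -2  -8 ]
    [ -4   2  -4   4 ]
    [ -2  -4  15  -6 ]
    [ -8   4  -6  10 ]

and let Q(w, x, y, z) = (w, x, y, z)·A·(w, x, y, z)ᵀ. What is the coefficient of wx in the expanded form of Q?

The coefficient of wx is A[1,2] + A[2,1] = 2·(-4) = -8.

-8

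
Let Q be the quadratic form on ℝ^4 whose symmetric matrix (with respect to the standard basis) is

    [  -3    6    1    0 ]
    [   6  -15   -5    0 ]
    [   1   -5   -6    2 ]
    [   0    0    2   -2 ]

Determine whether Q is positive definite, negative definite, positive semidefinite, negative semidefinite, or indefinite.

Leading principal minors: Δ_1 = -3, Δ_2 = 9, Δ_3 = -24, Δ_4 = 12.
The signs alternate starting with Δ_1 < 0, so by Sylvester's criterion Q is negative definite.

negative definite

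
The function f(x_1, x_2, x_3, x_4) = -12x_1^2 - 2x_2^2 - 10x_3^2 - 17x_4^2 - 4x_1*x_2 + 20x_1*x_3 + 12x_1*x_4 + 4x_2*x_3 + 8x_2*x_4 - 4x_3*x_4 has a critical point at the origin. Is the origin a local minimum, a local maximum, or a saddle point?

The Hessian at the origin is H = [[-24, -4, 20, 12], [-4, -4, 4, 8], [20, 4, -20, -4], [12, 8, -4, -34]].
Symmetric row and column elimination reduces H to a congruent diagonal form with pivots -24, -10/3, -16/5, -1.
That gives 4 negative pivots.
H is negative definite, so the origin is a strict local maximum.

local maximum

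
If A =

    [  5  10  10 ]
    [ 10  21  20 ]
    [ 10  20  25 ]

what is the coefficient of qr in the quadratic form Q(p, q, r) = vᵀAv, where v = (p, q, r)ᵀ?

The coefficient of qr is A[2,3] + A[3,2] = 2·20 = 40.

40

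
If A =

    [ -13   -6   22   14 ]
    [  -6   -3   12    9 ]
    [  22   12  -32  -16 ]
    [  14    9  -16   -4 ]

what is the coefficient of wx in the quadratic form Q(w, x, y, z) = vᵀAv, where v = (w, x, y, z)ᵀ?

The coefficient of wx is A[1,2] + A[2,1] = 2·(-6) = -12.

-12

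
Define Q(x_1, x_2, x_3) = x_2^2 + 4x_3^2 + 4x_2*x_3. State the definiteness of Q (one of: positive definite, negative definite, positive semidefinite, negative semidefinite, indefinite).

Write A = [[0, 0, 0], [0, 1, 2], [0, 2, 4]].
Congruent diagonalization of A (simultaneous row and column reduction) yields pivots 0, 1, 0.
Counting signs: 1 positive, 2 zero.
Hence Q is positive semidefinite.

positive semidefinite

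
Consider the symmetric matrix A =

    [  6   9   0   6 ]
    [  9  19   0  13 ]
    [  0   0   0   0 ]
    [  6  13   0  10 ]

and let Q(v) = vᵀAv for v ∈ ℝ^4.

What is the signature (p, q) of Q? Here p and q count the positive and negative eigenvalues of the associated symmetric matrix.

Congruent diagonalization of A (simultaneous row and column reduction) yields pivots 6, 11/2, 0, 12/11.
Counting signs: 3 positive, 1 zero.

(3, 0)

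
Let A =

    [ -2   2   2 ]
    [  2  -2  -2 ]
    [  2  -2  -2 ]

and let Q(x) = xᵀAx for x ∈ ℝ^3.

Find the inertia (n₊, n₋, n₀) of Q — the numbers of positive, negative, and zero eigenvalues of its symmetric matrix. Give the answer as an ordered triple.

Symmetric row and column elimination reduces A to a congruent diagonal form with pivots -2, 0, 0.
Counting signs: 1 negative, 2 zero.

(0, 1, 2)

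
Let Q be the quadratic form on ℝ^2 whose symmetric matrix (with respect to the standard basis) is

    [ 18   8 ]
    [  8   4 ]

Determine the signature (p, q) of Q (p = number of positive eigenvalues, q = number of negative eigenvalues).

(2, 0)

An LDLᵀ factorisation of A has diagonal entries 18, 4/9.
Counting signs: 2 positive.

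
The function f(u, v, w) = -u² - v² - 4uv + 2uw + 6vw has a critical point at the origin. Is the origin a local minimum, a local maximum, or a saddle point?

The Hessian at the origin is H = [[-2, -4, 2], [-4, -2, 6], [2, 6, 0]].
Applying the same elementary operations to the rows and columns of H produces a congruent diagonal matrix with entries -2, 6, 4/3.
So there are 2 positive, 1 negative pivots.
H is indefinite, so the origin is a saddle point.

saddle point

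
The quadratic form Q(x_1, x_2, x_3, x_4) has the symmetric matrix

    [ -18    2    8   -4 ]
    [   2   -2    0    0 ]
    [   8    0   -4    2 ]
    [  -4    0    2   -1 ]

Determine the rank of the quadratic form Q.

2

Row-reducing A symmetrically gives the diagonal entries -18, -16/9, 0, 0.
So there are 2 negative, 2 zero pivots.
The rank is the number of nonzero pivots: 2.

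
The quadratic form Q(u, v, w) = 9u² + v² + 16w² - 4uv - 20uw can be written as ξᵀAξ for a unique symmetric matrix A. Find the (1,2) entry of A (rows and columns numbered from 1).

The coefficient of u·v in Q is -4. For a symmetric A this equals A[1,2] + A[2,1] = 2·A[1,2].
So A[1,2] = -4/2 = -2.

-2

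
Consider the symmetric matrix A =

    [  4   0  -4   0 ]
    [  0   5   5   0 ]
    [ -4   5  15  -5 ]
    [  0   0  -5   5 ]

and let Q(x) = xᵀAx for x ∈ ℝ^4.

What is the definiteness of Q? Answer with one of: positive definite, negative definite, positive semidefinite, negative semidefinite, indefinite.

Congruent diagonalization of A (simultaneous row and column reduction) yields pivots 4, 5, 6, 5/6.
That gives 4 positive pivots.
Hence Q is positive definite.

positive definite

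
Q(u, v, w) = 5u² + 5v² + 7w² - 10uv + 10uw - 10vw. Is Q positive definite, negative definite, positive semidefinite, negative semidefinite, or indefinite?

The associated matrix is A = [[5, -5, 5], [-5, 5, -5], [5, -5, 7]].
Row-reducing A symmetrically gives the diagonal entries 5, 0, 2.
Counting signs: 2 positive, 1 zero.
Hence Q is positive semidefinite.

positive semidefinite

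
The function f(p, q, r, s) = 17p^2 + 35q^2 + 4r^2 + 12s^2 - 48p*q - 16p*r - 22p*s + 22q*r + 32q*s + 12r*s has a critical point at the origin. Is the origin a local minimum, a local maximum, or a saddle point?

The Hessian at the origin is H = [[34, -48, -16, -22], [-48, 70, 22, 32], [-16, 22, 8, 12], [-22, 32, 12, 24]].
Congruent diagonalization of H (simultaneous row and column reduction) yields pivots 34, 38/17, 6/19, -2.
That gives 3 positive, 1 negative pivots.
H is indefinite, so the origin is a saddle point.

saddle point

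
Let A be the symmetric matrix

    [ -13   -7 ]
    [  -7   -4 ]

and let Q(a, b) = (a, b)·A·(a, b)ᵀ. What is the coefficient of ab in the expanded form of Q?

-14

The coefficient of ab is A[1,2] + A[2,1] = 2·(-7) = -14.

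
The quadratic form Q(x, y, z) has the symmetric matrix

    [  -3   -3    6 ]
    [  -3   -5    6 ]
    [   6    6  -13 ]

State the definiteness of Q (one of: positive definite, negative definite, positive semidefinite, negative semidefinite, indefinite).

Leading principal minors: Δ_1 = -3, Δ_2 = 6, Δ_3 = -6.
The signs alternate starting with Δ_1 < 0, so by Sylvester's criterion Q is negative definite.

negative definite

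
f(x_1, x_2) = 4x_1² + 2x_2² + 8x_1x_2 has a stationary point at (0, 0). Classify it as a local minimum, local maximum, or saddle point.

saddle point

The Hessian at the origin is H = [[8, 8], [8, 4]].
det H = 8·4 − (8)² = -32 < 0, so H is indefinite.
Therefore the origin is a saddle point.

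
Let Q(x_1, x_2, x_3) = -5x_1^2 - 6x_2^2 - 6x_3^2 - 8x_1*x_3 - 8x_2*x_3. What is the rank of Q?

3

The associated matrix is A = [[-5, 0, -4], [0, -6, -4], [-4, -4, -6]].
Symmetric row and column elimination reduces A to a congruent diagonal form with pivots -5, -6, -2/15.
Counting signs: 3 negative.
The rank is the number of nonzero pivots: 3.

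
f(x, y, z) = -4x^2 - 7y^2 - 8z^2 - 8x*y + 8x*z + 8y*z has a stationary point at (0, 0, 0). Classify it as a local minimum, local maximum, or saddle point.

local maximum

The Hessian at the origin is H = [[-8, -8, 8], [-8, -14, 8], [8, 8, -16]].
Congruent diagonalization of H (simultaneous row and column reduction) yields pivots -8, -6, -8.
So there are 3 negative pivots.
H is negative definite, so the origin is a strict local maximum.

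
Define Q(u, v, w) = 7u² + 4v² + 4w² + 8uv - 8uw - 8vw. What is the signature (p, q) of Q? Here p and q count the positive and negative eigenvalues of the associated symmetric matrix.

The symmetric matrix is A = [[7, 4, -4], [4, 4, -4], [-4, -4, 4]].
Applying the same elementary operations to the rows and columns of A produces a congruent diagonal matrix with entries 7, 12/7, 0.
Counting signs: 2 positive, 1 zero.

(2, 0)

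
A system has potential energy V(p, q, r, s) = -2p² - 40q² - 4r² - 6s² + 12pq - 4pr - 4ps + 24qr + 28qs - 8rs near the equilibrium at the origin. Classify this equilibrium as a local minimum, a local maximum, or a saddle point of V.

local maximum

The Hessian at the origin is H = [[-4, 12, -4, -4], [12, -80, 24, 28], [-4, 24, -8, -8], [-4, 28, -8, -12]].
Symmetric row and column elimination reduces H to a congruent diagonal form with pivots -4, -44, -8/11, -2.
So there are 4 negative pivots.
H is negative definite, so the origin is a strict local maximum.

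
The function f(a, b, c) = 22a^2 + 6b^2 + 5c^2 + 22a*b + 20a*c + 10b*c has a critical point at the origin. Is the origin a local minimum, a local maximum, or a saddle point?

The Hessian at the origin is H = [[44, 22, 20], [22, 12, 10], [20, 10, 10]].
Applying the same elementary operations to the rows and columns of H produces a congruent diagonal matrix with entries 44, 1, 10/11.
That gives 3 positive pivots.
H is positive definite, so the origin is a strict local minimum.

local minimum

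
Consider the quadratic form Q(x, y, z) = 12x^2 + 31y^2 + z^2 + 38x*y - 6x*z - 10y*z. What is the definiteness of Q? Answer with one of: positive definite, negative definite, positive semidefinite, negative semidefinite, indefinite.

Write A = [[12, 19, -3], [19, 31, -5], [-3, -5, 1]].
Row-reducing A symmetrically gives the diagonal entries 12, 11/12, 2/11.
That gives 3 positive pivots.
Hence Q is positive definite.

positive definite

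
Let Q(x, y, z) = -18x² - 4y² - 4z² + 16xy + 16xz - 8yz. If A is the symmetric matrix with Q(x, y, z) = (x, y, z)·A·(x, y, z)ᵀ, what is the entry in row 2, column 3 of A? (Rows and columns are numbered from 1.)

-4

The coefficient of y·z in Q is -8. For a symmetric A this equals A[2,3] + A[3,2] = 2·A[2,3].
So A[2,3] = -8/2 = -4.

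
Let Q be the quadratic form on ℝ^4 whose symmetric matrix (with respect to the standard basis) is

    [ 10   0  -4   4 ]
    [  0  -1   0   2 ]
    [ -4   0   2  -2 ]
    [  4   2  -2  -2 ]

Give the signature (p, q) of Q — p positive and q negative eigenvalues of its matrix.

Row-reducing A symmetrically gives the diagonal entries 10, -1, 2/5, 0.
That gives 2 positive, 1 negative, 1 zero pivots.

(2, 1)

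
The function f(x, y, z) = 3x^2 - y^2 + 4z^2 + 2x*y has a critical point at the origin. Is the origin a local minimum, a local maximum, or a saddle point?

saddle point

The Hessian at the origin is H = [[6, 2, 0], [2, -2, 0], [0, 0, 8]].
Row-reducing H symmetrically gives the diagonal entries 6, -8/3, 8.
So there are 2 positive, 1 negative pivots.
H is indefinite, so the origin is a saddle point.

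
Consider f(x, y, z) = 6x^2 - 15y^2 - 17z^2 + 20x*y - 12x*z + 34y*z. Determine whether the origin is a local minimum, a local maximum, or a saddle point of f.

The Hessian at the origin is H = [[12, 20, -12], [20, -30, 34], [-12, 34, -34]].
Congruent diagonalization of H (simultaneous row and column reduction) yields pivots 12, -190/3, 4/95.
That gives 2 positive, 1 negative pivots.
H is indefinite, so the origin is a saddle point.

saddle point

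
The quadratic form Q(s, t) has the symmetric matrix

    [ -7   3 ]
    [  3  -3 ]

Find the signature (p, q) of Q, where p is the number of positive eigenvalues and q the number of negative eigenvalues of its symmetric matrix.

(0, 2)

Congruent diagonalization of A (simultaneous row and column reduction) yields pivots -7, -12/7.
That gives 2 negative pivots.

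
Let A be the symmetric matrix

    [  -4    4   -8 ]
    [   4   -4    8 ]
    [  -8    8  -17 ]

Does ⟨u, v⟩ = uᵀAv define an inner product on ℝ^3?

Applying the same elementary operations to the rows and columns of A produces a congruent diagonal matrix with entries -4, 0, -1.
Counting signs: 2 negative, 1 zero.
Hence Q is negative semidefinite.
⟨·,·⟩ is an inner product exactly when A is positive definite.

no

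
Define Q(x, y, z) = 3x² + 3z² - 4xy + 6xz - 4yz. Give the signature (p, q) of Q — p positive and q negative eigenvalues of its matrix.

(1, 1)

The symmetric matrix is A = [[3, -2, 3], [-2, 0, -2], [3, -2, 3]].
Symmetric row and column elimination reduces A to a congruent diagonal form with pivots 3, -4/3, 0.
So there are 1 positive, 1 negative, 1 zero pivots.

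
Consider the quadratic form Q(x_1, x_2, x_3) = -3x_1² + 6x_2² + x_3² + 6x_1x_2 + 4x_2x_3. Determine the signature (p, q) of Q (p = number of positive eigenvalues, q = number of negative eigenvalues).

Write A = [[-3, 3, 0], [3, 6, 2], [0, 2, 1]].
Row-reducing A symmetrically gives the diagonal entries -3, 9, 5/9.
Counting signs: 2 positive, 1 negative.

(2, 1)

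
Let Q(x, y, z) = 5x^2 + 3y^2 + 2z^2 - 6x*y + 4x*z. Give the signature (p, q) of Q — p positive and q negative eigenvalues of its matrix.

(2, 0)

The associated matrix is A = [[5, -3, 2], [-3, 3, 0], [2, 0, 2]].
Congruent diagonalization of A (simultaneous row and column reduction) yields pivots 5, 6/5, 0.
That gives 2 positive, 1 zero pivots.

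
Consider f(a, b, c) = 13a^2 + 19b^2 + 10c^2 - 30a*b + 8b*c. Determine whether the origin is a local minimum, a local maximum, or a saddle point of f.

The Hessian at the origin is H = [[26, -30, 0], [-30, 38, 8], [0, 8, 20]].
Symmetric row and column elimination reduces H to a congruent diagonal form with pivots 26, 44/13, 12/11.
So there are 3 positive pivots.
H is positive definite, so the origin is a strict local minimum.

local minimum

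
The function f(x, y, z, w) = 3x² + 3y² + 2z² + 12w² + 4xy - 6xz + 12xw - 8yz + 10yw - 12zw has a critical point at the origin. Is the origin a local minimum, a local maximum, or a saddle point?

saddle point

The Hessian at the origin is H = [[6, 4, -6, 12], [4, 6, -8, 10], [-6, -8, 4, -12], [12, 10, -12, 24]].
Symmetric row and column elimination reduces H to a congruent diagonal form with pivots 6, 10/3, -34/5, -6/17.
So there are 2 positive, 2 negative pivots.
H is indefinite, so the origin is a saddle point.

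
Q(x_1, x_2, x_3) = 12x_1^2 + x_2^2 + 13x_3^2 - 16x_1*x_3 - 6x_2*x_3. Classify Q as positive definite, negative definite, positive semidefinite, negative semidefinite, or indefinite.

The symmetric matrix is A = [[12, 0, -8], [0, 1, -3], [-8, -3, 13]].
Row-reducing A symmetrically gives the diagonal entries 12, 1, -4/3.
Counting signs: 2 positive, 1 negative.
Hence Q is indefinite.

indefinite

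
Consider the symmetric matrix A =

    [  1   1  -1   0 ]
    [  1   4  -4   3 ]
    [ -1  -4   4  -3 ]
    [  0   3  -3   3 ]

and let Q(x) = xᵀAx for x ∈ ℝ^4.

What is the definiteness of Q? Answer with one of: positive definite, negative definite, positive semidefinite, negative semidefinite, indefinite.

Row-reducing A symmetrically gives the diagonal entries 1, 3, 0, 0.
Counting signs: 2 positive, 2 zero.
Hence Q is positive semidefinite.

positive semidefinite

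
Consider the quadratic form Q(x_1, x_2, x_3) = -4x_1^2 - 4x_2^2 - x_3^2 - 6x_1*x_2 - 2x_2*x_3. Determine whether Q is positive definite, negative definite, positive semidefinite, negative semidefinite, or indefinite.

negative definite

The symmetric matrix is A = [[-4, -3, 0], [-3, -4, -1], [0, -1, -1]].
Applying the same elementary operations to the rows and columns of A produces a congruent diagonal matrix with entries -4, -7/4, -3/7.
So there are 3 negative pivots.
Hence Q is negative definite.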